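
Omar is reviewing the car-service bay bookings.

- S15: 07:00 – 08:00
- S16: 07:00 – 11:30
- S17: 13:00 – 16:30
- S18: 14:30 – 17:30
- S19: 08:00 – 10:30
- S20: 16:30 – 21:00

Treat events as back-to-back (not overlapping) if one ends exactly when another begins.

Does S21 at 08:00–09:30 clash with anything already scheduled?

S15: ends 08:00 at or before S21 starts 08:00 → clear.
S16: starts 07:00 before S21 ends 09:30, and ends 11:30 after S21 starts 08:00 → overlap.
S19: starts 08:00 before S21 ends 09:30, and ends 10:30 after S21 starts 08:00 → overlap.
S17: starts 13:00 at or after S21 ends 09:30 → clear.
S18: starts 14:30 at or after S21 ends 09:30 → clear.
S20: starts 16:30 at or after S21 ends 09:30 → clear.
S21 overlaps S16, S19.

Yes — it overlaps S16, S19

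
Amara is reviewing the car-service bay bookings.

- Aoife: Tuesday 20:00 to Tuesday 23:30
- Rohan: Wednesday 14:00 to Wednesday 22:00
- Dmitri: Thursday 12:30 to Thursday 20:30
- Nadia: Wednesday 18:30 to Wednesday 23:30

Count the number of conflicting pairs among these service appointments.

Sorted by start: Aoife, Rohan, Nadia, Dmitri.
Rohan starts after Aoife ends, so nothing later overlaps Aoife either.
Nadia starts before Rohan ends → Rohan and Nadia overlap.
Dmitri starts after Rohan ends.
Dmitri starts after Nadia ends.
Overlapping pairs: Nadia & Rohan — 1 in total.

1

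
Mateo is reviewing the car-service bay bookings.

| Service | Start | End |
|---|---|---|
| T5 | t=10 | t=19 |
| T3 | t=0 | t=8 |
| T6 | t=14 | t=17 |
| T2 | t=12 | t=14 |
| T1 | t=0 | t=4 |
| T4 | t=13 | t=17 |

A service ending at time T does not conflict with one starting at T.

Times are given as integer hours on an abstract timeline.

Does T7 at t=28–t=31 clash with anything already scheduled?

No — it doesn't clash with anything

T1: ends t=4 at or before T7 starts t=28 → clear.
T3: ends t=8 at or before T7 starts t=28 → clear.
T5: ends t=19 at or before T7 starts t=28 → clear.
T2: ends t=14 at or before T7 starts t=28 → clear.
T4: ends t=17 at or before T7 starts t=28 → clear.
T6: ends t=17 at or before T7 starts t=28 → clear.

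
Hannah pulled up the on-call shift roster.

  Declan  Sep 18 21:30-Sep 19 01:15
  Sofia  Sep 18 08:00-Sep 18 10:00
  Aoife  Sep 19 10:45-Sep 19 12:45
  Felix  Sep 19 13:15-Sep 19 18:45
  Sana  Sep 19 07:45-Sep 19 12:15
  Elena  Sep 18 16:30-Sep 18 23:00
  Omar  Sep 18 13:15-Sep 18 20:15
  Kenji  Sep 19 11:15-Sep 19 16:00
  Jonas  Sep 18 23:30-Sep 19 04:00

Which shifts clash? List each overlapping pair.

Check each pair: they overlap iff neither finishes before the other starts.
Sorted by start: Sofia, Omar, Elena, Declan, Jonas, Sana, Aoife, Kenji, Felix.
Omar starts after Sofia ends — done with Sofia.
Elena starts before Omar ends → Omar and Elena overlap.
Declan starts after Omar ends — done with Omar.
Declan starts before Elena ends → Elena and Declan overlap.
Jonas starts after Elena ends — done with Elena.
Jonas starts before Declan ends → Declan and Jonas overlap.
Sana starts after Declan ends — done with Declan.
Sana starts after Jonas ends — done with Jonas.
Aoife starts before Sana ends → Sana and Aoife overlap.
Kenji starts before Sana ends → Sana and Kenji overlap.
Felix starts after Sana ends.
Kenji starts before Aoife ends → Aoife and Kenji overlap.
Felix starts after Aoife ends.
Felix starts before Kenji ends → Kenji and Felix overlap.

Aoife & Kenji, Aoife & Sana, Declan & Elena, Declan & Jonas, Elena & Omar, Felix & Kenji, Kenji & Sana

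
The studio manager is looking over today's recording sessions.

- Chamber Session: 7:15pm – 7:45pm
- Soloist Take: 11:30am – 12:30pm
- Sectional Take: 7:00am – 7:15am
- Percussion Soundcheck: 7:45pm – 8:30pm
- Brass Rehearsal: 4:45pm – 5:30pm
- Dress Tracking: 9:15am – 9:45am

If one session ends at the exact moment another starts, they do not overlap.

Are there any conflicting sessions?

No

Sorted by start: Sectional Take, Dress Tracking, Soloist Take, Brass Rehearsal, Chamber Session, Percussion Soundcheck.
Dress Tracking starts after Sectional Take ends, so Sectional Take has no further overlaps.
Soloist Take starts after Dress Tracking ends, so Dress Tracking has no further overlaps.
Brass Rehearsal starts after Soloist Take ends, so Soloist Take has no further overlaps.
Chamber Session starts after Brass Rehearsal ends, so Brass Rehearsal has no further overlaps.
Percussion Soundcheck starts exactly when Chamber Session ends (back-to-back, no overlap).
Every pair is clear; the schedule has no overlaps.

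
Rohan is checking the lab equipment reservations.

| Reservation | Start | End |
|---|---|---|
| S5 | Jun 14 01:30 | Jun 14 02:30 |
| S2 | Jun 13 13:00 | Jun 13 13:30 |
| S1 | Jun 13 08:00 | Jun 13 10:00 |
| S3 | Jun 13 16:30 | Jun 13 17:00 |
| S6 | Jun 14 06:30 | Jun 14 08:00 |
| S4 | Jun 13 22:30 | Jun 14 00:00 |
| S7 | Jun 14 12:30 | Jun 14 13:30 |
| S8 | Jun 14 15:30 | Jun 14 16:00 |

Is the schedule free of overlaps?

Check each pair: they overlap iff neither finishes before the other starts.
Sorted by start: S1, S2, S3, S4, S5, S6, S7, S8.
S2 starts after S1 ends, so nothing later overlaps S1 either.
S3 starts after S2 ends, so nothing later overlaps S2 either.
S4 starts after S3 ends, so nothing later overlaps S3 either.
S5 starts after S4 ends, so nothing later overlaps S4 either.
S6 starts after S5 ends, so nothing later overlaps S5 either.
S7 starts after S6 ends, so nothing later overlaps S6 either.
S8 starts after S7 ends.
Every pair is clear; the schedule has no overlaps.

Yes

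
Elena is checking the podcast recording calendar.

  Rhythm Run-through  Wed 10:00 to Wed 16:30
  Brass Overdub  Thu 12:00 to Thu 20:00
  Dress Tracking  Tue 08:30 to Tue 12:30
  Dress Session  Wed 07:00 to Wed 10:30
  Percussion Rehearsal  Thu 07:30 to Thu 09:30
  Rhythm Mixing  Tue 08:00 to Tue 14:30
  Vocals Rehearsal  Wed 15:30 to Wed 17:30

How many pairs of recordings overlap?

Sorted by start: Rhythm Mixing, Dress Tracking, Dress Session, Rhythm Run-through, Vocals Rehearsal, Percussion Rehearsal, Brass Overdub.
Dress Tracking starts before Rhythm Mixing ends → Rhythm Mixing and Dress Tracking overlap.
Dress Session starts after Rhythm Mixing ends — done with Rhythm Mixing.
Dress Session starts after Dress Tracking ends — done with Dress Tracking.
Rhythm Run-through starts before Dress Session ends → Dress Session and Rhythm Run-through overlap.
Vocals Rehearsal starts after Dress Session ends — done with Dress Session.
Vocals Rehearsal starts before Rhythm Run-through ends → Rhythm Run-through and Vocals Rehearsal overlap.
Percussion Rehearsal starts after Rhythm Run-through ends — done with Rhythm Run-through.
Percussion Rehearsal starts after Vocals Rehearsal ends — done with Vocals Rehearsal.
Brass Overdub starts after Percussion Rehearsal ends.
Overlapping pairs: Dress Session & Rhythm Run-through, Dress Tracking & Rhythm Mixing, Rhythm Run-through & Vocals Rehearsal — 3 in total.

3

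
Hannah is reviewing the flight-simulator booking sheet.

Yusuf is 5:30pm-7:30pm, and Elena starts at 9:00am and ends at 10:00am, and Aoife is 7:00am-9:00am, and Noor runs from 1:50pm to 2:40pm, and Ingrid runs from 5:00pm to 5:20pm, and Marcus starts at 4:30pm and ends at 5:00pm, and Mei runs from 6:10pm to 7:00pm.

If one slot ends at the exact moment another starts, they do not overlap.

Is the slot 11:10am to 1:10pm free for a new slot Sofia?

Yes — the slot is free

Aoife: ends 9:00am at or before Sofia starts 11:10am → clear.
Elena: ends 10:00am at or before Sofia starts 11:10am → clear.
Noor: starts 1:50pm at or after Sofia ends 1:10pm → clear.
Marcus: starts 4:30pm at or after Sofia ends 1:10pm → clear.
Ingrid: starts 5:00pm at or after Sofia ends 1:10pm → clear.
Yusuf: starts 5:30pm at or after Sofia ends 1:10pm → clear.
Mei: starts 6:10pm at or after Sofia ends 1:10pm → clear.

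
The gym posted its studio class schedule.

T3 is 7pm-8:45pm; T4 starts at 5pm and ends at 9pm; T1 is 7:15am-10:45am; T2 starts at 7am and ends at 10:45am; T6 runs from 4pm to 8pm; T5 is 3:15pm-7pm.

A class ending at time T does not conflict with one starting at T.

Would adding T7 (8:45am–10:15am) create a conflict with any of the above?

Yes — it overlaps T1, T2

T2: starts 7am before T7 ends 10:15am, and ends 10:45am after T7 starts 8:45am → overlap.
T1: starts 7:15am before T7 ends 10:15am, and ends 10:45am after T7 starts 8:45am → overlap.
T5: starts 3:15pm at or after T7 ends 10:15am → clear.
T6: starts 4pm at or after T7 ends 10:15am → clear.
T4: starts 5pm at or after T7 ends 10:15am → clear.
T3: starts 7pm at or after T7 ends 10:15am → clear.
T7 overlaps T1, T2.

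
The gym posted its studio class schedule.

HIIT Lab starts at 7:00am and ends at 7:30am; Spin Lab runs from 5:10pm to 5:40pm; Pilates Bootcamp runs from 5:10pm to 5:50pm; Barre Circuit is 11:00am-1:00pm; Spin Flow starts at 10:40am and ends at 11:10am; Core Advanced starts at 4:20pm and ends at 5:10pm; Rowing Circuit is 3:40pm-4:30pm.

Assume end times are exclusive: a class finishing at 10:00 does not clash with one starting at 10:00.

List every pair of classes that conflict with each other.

Barre Circuit & Spin Flow, Core Advanced & Rowing Circuit, Pilates Bootcamp & Spin Lab

Sorted by start: HIIT Lab, Spin Flow, Barre Circuit, Rowing Circuit, Core Advanced, Pilates Bootcamp, Spin Lab.
Spin Flow starts after HIIT Lab ends; HIIT Lab is clear from here.
Barre Circuit starts before Spin Flow ends → Spin Flow and Barre Circuit overlap.
Rowing Circuit starts after Spin Flow ends; Spin Flow is clear from here.
Rowing Circuit starts after Barre Circuit ends; Barre Circuit is clear from here.
Core Advanced starts before Rowing Circuit ends → Rowing Circuit and Core Advanced overlap.
Pilates Bootcamp starts after Rowing Circuit ends; Rowing Circuit is clear from here.
Pilates Bootcamp starts exactly when Core Advanced ends (back-to-back, no overlap); Core Advanced is clear from here.
Spin Lab starts before Pilates Bootcamp ends → Pilates Bootcamp and Spin Lab overlap.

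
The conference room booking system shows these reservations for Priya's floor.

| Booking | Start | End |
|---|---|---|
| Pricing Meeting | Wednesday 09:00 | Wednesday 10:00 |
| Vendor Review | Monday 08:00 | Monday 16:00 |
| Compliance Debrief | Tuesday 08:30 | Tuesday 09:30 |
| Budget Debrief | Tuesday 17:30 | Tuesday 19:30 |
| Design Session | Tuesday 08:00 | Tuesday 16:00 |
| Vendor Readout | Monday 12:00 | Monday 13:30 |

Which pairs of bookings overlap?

Compliance Debrief & Design Session, Vendor Readout & Vendor Review

Sorted by start: Vendor Review, Vendor Readout, Design Session, Compliance Debrief, Budget Debrief, Pricing Meeting.
Vendor Readout starts before Vendor Review ends → Vendor Review and Vendor Readout overlap.
Design Session starts after Vendor Review ends, so nothing later overlaps Vendor Review either.
Design Session starts after Vendor Readout ends, so nothing later overlaps Vendor Readout either.
Compliance Debrief starts before Design Session ends → Design Session and Compliance Debrief overlap.
Budget Debrief starts after Design Session ends, so nothing later overlaps Design Session either.
Budget Debrief starts after Compliance Debrief ends, so nothing later overlaps Compliance Debrief either.
Pricing Meeting starts after Budget Debrief ends.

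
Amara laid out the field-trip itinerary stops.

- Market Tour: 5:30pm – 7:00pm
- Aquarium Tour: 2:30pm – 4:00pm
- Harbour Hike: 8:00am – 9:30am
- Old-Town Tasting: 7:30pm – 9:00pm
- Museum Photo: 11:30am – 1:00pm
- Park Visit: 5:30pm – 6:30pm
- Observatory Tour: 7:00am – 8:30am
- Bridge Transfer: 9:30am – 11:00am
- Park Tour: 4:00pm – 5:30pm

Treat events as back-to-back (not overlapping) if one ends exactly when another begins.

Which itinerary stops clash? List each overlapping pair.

Harbour Hike & Observatory Tour, Market Tour & Park Visit

Two intervals overlap when each starts before the other ends.
Sorted by start: Observatory Tour, Harbour Hike, Bridge Transfer, Museum Photo, Aquarium Tour, Park Tour, Market Tour, Park Visit, Old-Town Tasting.
Harbour Hike starts before Observatory Tour ends → Observatory Tour and Harbour Hike overlap.
Bridge Transfer starts after Observatory Tour ends; Observatory Tour is clear from here.
Bridge Transfer starts exactly when Harbour Hike ends (back-to-back, no overlap); Harbour Hike is clear from here.
Museum Photo starts after Bridge Transfer ends; Bridge Transfer is clear from here.
Aquarium Tour starts after Museum Photo ends; Museum Photo is clear from here.
Park Tour starts exactly when Aquarium Tour ends (back-to-back, no overlap); Aquarium Tour is clear from here.
Market Tour starts exactly when Park Tour ends (back-to-back, no overlap); Park Tour is clear from here.
Park Visit starts before Market Tour ends → Market Tour and Park Visit overlap.
Old-Town Tasting starts after Market Tour ends.
Old-Town Tasting starts after Park Visit ends.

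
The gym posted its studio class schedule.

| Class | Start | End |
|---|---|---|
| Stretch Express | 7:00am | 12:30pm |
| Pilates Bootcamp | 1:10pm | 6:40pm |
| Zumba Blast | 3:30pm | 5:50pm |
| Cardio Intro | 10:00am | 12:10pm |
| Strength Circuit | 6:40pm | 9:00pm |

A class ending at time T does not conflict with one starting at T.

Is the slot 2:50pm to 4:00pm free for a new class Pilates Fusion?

No — it overlaps Pilates Bootcamp, Zumba Blast

Stretch Express: ends 12:30pm at or before Pilates Fusion starts 2:50pm → clear.
Cardio Intro: ends 12:10pm at or before Pilates Fusion starts 2:50pm → clear.
Pilates Bootcamp: starts 1:10pm before Pilates Fusion ends 4:00pm, and ends 6:40pm after Pilates Fusion starts 2:50pm → overlap.
Zumba Blast: starts 3:30pm before Pilates Fusion ends 4:00pm, and ends 5:50pm after Pilates Fusion starts 2:50pm → overlap.
Strength Circuit: starts 6:40pm at or after Pilates Fusion ends 4:00pm → clear.
Pilates Fusion overlaps Pilates Bootcamp, Zumba Blast.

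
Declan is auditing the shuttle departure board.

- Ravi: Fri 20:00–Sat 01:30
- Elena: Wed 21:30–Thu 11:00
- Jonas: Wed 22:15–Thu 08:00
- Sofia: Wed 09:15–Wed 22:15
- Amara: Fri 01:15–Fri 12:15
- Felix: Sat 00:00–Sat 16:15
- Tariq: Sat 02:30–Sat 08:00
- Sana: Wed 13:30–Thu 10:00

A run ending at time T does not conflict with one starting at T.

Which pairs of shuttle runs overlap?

Two intervals overlap when each starts before the other ends.
Sorted by start: Sofia, Sana, Elena, Jonas, Amara, Ravi, Felix, Tariq.
Sana starts before Sofia ends → Sofia and Sana overlap.
Elena starts before Sofia ends → Sofia and Elena overlap.
Jonas starts exactly when Sofia ends (back-to-back, no overlap), so nothing later overlaps Sofia either.
Elena starts before Sana ends → Sana and Elena overlap.
Jonas starts before Sana ends → Sana and Jonas overlap.
Amara starts after Sana ends, so nothing later overlaps Sana either.
Jonas starts before Elena ends → Elena and Jonas overlap.
Amara starts after Elena ends, so nothing later overlaps Elena either.
Amara starts after Jonas ends, so nothing later overlaps Jonas either.
Ravi starts after Amara ends, so nothing later overlaps Amara either.
Felix starts before Ravi ends → Ravi and Felix overlap.
Tariq starts after Ravi ends.
Tariq starts before Felix ends → Felix and Tariq overlap.

Elena & Jonas, Elena & Sana, Elena & Sofia, Felix & Ravi, Felix & Tariq, Jonas & Sana, Sana & Sofia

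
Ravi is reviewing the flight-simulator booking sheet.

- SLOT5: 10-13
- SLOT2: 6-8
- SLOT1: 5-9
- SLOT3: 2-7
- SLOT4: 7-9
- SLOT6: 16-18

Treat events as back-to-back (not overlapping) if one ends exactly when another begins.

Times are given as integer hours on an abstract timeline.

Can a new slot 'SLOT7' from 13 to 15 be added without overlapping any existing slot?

SLOT3: ends 7 at or before SLOT7 starts 13 → clear.
SLOT1: ends 9 at or before SLOT7 starts 13 → clear.
SLOT2: ends 8 at or before SLOT7 starts 13 → clear.
SLOT4: ends 9 at or before SLOT7 starts 13 → clear.
SLOT5: ends 13 at or before SLOT7 starts 13 → clear.
SLOT6: starts 16 at or after SLOT7 ends 15 → clear.

Yes — the slot is free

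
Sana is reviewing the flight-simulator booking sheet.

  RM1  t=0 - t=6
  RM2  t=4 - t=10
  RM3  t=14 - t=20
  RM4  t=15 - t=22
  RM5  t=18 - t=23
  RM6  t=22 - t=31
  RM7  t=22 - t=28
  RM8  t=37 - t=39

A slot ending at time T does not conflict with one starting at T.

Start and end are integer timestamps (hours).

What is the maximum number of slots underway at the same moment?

3

Sweep the timeline, counting +1 at each start and −1 at each end (ends before starts at a tie):
t=0 start RM1 → 1
t=4 start RM2 → 2
t=6 end RM1 → 1
t=10 end RM2 → 0
t=14 start RM3 → 1
t=15 start RM4 → 2
t=18 start RM5 → 3
t=20 end RM3 → 2
t=22 end RM4 → 1
t=22 start RM6 → 2
t=22 start RM7 → 3
t=23 end RM5 → 2
t=28 end RM7 → 1
t=31 end RM6 → 0
t=37 start RM8 → 1
t=39 end RM8 → 0
Peak is 3, at t=18 (RM3, RM4, RM5).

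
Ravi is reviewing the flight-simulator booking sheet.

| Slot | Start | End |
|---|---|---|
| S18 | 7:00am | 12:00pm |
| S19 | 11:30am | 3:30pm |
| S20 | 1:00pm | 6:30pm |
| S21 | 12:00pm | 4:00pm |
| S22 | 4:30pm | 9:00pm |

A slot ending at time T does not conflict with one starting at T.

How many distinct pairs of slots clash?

Check each pair: they overlap iff neither finishes before the other starts.
Sorted by start: S18, S19, S21, S20, S22.
S19 starts before S18 ends → S18 and S19 overlap.
S21 starts exactly when S18 ends (back-to-back, no overlap), so nothing later overlaps S18 either.
S21 starts before S19 ends → S19 and S21 overlap.
S20 starts before S19 ends → S19 and S20 overlap.
S22 starts after S19 ends.
S20 starts before S21 ends → S21 and S20 overlap.
S22 starts after S21 ends.
S22 starts before S20 ends → S20 and S22 overlap.
Overlapping pairs: S18 & S19, S19 & S20, S19 & S21, S20 & S21, S20 & S22 — 5 in total.

5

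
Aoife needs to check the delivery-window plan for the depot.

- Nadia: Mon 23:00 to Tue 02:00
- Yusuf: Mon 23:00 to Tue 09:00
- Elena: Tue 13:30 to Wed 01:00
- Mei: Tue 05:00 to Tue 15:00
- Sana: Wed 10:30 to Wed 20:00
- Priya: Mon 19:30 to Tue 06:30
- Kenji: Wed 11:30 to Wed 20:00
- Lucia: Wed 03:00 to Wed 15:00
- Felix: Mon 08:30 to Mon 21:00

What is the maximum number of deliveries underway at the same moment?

3

Sweep the timeline, counting +1 at each start and −1 at each end (ends before starts at a tie):
Mon 08:30 start Felix → 1
Mon 19:30 start Priya → 2
Mon 21:00 end Felix → 1
Mon 23:00 start Nadia → 2
Mon 23:00 start Yusuf → 3
Tue 02:00 end Nadia → 2
Tue 05:00 start Mei → 3
Tue 06:30 end Priya → 2
Tue 09:00 end Yusuf → 1
Tue 13:30 start Elena → 2
Tue 15:00 end Mei → 1
Wed 01:00 end Elena → 0
Wed 03:00 start Lucia → 1
Wed 10:30 start Sana → 2
Wed 11:30 start Kenji → 3
Wed 15:00 end Lucia → 2
Wed 20:00 end Kenji → 1
Wed 20:00 end Sana → 0
Peak is 3, at Mon 23:00 (Nadia, Priya, Yusuf).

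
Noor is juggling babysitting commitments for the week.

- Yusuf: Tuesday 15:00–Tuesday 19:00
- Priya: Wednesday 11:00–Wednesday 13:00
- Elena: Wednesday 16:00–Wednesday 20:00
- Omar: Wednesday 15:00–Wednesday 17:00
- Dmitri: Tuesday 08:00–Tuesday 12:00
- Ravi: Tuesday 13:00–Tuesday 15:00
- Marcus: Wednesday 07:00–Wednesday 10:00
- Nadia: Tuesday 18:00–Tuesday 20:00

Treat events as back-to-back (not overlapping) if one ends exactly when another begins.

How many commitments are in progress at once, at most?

2

Sweep the timeline, counting +1 at each start and −1 at each end (ends before starts at a tie):
Tuesday 08:00 start Dmitri → 1
Tuesday 12:00 end Dmitri → 0
Tuesday 13:00 start Ravi → 1
Tuesday 15:00 end Ravi → 0
Tuesday 15:00 start Yusuf → 1
Tuesday 18:00 start Nadia → 2
Tuesday 19:00 end Yusuf → 1
Tuesday 20:00 end Nadia → 0
Wednesday 07:00 start Marcus → 1
Wednesday 10:00 end Marcus → 0
Wednesday 11:00 start Priya → 1
Wednesday 13:00 end Priya → 0
Wednesday 15:00 start Omar → 1
Wednesday 16:00 start Elena → 2
Wednesday 17:00 end Omar → 1
Wednesday 20:00 end Elena → 0
Peak is 2, at Tuesday 18:00 (Nadia, Yusuf).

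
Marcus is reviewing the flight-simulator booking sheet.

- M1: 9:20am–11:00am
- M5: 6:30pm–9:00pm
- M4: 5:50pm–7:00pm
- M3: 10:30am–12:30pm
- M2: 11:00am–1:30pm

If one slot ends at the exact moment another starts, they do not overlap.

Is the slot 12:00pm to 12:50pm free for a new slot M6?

No — it overlaps M2, M3

M1: ends 11:00am at or before M6 starts 12:00pm → clear.
M3: starts 10:30am before M6 ends 12:50pm, and ends 12:30pm after M6 starts 12:00pm → overlap.
M2: starts 11:00am before M6 ends 12:50pm, and ends 1:30pm after M6 starts 12:00pm → overlap.
M4: starts 5:50pm at or after M6 ends 12:50pm → clear.
M5: starts 6:30pm at or after M6 ends 12:50pm → clear.
M6 overlaps M2, M3.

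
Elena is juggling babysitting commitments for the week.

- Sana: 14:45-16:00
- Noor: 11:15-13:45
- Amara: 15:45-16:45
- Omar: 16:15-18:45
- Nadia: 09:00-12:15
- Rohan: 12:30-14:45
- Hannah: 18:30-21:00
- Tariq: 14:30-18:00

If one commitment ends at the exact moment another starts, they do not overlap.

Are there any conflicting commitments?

Yes

Sorted by start: Nadia, Noor, Rohan, Tariq, Sana, Amara, Omar, Hannah.
Noor starts before Nadia ends → Nadia and Noor overlap.
That's a conflict, so the schedule is not conflict-free.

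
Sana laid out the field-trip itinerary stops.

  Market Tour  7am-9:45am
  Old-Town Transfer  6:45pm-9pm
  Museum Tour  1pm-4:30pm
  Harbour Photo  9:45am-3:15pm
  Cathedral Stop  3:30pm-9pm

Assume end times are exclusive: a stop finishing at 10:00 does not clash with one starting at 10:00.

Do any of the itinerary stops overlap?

Sorted by start: Market Tour, Harbour Photo, Museum Tour, Cathedral Stop, Old-Town Transfer.
Harbour Photo starts exactly when Market Tour ends (back-to-back, no overlap), so Market Tour has no further overlaps.
Museum Tour starts before Harbour Photo ends → Harbour Photo and Museum Tour overlap.
That's a conflict, so the schedule is not conflict-free.

Yes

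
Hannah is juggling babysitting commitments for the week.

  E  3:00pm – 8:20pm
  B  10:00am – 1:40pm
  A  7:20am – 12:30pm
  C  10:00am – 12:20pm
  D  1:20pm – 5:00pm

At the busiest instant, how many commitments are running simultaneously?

Sort all start/end points and keep a running count:
7:20am start A → 1
10:00am start B → 2
10:00am start C → 3
12:20pm end C → 2
12:30pm end A → 1
1:20pm start D → 2
1:40pm end B → 1
3:00pm start E → 2
5:00pm end D → 1
8:20pm end E → 0
Peak is 3, at 10:00am (A, B, C).

3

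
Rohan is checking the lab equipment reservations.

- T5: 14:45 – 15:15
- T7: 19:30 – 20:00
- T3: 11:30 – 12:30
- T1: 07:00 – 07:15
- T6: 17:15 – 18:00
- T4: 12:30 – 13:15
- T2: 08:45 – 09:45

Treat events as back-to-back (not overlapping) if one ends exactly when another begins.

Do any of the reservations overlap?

Sorted by start: T1, T2, T3, T4, T5, T6, T7.
T2 starts after T1 ends — done with T1.
T3 starts after T2 ends — done with T2.
T4 starts exactly when T3 ends (back-to-back, no overlap) — done with T3.
T5 starts after T4 ends — done with T4.
T6 starts after T5 ends — done with T5.
T7 starts after T6 ends.
Every pair is clear; the schedule has no overlaps.

No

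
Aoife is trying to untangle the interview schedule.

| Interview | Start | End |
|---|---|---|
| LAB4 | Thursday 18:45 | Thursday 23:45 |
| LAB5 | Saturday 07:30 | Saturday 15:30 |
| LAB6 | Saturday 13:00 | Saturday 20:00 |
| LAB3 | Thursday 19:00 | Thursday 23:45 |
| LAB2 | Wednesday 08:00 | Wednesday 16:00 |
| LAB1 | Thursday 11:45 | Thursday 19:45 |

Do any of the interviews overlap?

Yes

Check each pair: they overlap iff neither finishes before the other starts.
Sorted by start: LAB2, LAB1, LAB4, LAB3, LAB5, LAB6.
LAB1 starts after LAB2 ends; LAB2 is clear from here.
LAB4 starts before LAB1 ends → LAB1 and LAB4 overlap.
That's a conflict, so the schedule is not conflict-free.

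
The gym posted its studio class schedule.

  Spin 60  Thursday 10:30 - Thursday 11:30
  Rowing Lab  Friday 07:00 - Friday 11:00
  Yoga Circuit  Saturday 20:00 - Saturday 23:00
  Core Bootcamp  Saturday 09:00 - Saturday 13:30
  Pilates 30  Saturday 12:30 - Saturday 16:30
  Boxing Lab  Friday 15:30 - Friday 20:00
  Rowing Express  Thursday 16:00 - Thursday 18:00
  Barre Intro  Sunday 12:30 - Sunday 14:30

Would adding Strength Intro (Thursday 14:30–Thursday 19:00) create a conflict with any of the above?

Spin 60: ends Thursday 11:30 at or before Strength Intro starts Thursday 14:30 → clear.
Rowing Express: starts Thursday 16:00 before Strength Intro ends Thursday 19:00, and ends Thursday 18:00 after Strength Intro starts Thursday 14:30 → overlap.
Rowing Lab: starts Friday 07:00 at or after Strength Intro ends Thursday 19:00 → clear.
Boxing Lab: starts Friday 15:30 at or after Strength Intro ends Thursday 19:00 → clear.
Core Bootcamp: starts Saturday 09:00 at or after Strength Intro ends Thursday 19:00 → clear.
Pilates 30: starts Saturday 12:30 at or after Strength Intro ends Thursday 19:00 → clear.
Yoga Circuit: starts Saturday 20:00 at or after Strength Intro ends Thursday 19:00 → clear.
Barre Intro: starts Sunday 12:30 at or after Strength Intro ends Thursday 19:00 → clear.
Strength Intro overlaps Rowing Express.

Yes — it overlaps Rowing Express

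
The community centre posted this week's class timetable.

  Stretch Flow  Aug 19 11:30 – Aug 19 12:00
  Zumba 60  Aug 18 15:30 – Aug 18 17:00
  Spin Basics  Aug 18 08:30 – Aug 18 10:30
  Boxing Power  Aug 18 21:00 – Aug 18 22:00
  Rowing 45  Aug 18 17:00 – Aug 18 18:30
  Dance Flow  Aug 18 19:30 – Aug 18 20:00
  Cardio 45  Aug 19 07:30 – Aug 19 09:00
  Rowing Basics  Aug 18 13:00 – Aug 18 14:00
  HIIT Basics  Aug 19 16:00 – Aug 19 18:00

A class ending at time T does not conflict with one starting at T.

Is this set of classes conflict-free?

Yes

Two intervals overlap when each starts before the other ends.
Sorted by start: Spin Basics, Rowing Basics, Zumba 60, Rowing 45, Dance Flow, Boxing Power, Cardio 45, Stretch Flow, HIIT Basics.
Rowing Basics starts after Spin Basics ends; Spin Basics is clear from here.
Zumba 60 starts after Rowing Basics ends; Rowing Basics is clear from here.
Rowing 45 starts exactly when Zumba 60 ends (back-to-back, no overlap); Zumba 60 is clear from here.
Dance Flow starts after Rowing 45 ends; Rowing 45 is clear from here.
Boxing Power starts after Dance Flow ends; Dance Flow is clear from here.
Cardio 45 starts after Boxing Power ends; Boxing Power is clear from here.
Stretch Flow starts after Cardio 45 ends; Cardio 45 is clear from here.
HIIT Basics starts after Stretch Flow ends.
Every pair is clear; the schedule has no overlaps.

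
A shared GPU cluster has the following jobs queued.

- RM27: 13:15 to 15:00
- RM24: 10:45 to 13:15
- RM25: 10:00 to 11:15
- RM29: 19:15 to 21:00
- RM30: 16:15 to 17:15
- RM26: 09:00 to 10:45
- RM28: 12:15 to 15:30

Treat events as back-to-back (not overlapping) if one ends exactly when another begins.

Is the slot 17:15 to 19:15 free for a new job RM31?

Yes — the slot is free

RM26: ends 10:45 at or before RM31 starts 17:15 → clear.
RM25: ends 11:15 at or before RM31 starts 17:15 → clear.
RM24: ends 13:15 at or before RM31 starts 17:15 → clear.
RM28: ends 15:30 at or before RM31 starts 17:15 → clear.
RM27: ends 15:00 at or before RM31 starts 17:15 → clear.
RM30: ends 17:15 at or before RM31 starts 17:15 → clear.
RM29: starts 19:15 at or after RM31 ends 19:15 → clear.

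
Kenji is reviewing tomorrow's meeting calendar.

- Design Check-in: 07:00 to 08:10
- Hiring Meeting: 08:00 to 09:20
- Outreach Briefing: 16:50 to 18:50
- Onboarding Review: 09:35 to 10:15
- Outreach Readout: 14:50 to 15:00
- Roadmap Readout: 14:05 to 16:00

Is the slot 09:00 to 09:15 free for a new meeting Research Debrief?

No — it overlaps Hiring Meeting

Design Check-in: ends 08:10 at or before Research Debrief starts 09:00 → clear.
Hiring Meeting: starts 08:00 before Research Debrief ends 09:15, and ends 09:20 after Research Debrief starts 09:00 → overlap.
Onboarding Review: starts 09:35 at or after Research Debrief ends 09:15 → clear.
Roadmap Readout: starts 14:05 at or after Research Debrief ends 09:15 → clear.
Outreach Readout: starts 14:50 at or after Research Debrief ends 09:15 → clear.
Outreach Briefing: starts 16:50 at or after Research Debrief ends 09:15 → clear.
Research Debrief overlaps Hiring Meeting.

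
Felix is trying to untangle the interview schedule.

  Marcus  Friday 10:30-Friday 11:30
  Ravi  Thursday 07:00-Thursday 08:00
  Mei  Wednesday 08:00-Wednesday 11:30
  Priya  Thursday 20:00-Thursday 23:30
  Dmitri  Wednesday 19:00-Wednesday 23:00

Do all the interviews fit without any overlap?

Yes

Two intervals overlap when each starts before the other ends.
Sorted by start: Mei, Dmitri, Ravi, Priya, Marcus.
Dmitri starts after Mei ends, so Mei has no further overlaps.
Ravi starts after Dmitri ends, so Dmitri has no further overlaps.
Priya starts after Ravi ends, so Ravi has no further overlaps.
Marcus starts after Priya ends.
Every pair is clear; the schedule has no overlaps.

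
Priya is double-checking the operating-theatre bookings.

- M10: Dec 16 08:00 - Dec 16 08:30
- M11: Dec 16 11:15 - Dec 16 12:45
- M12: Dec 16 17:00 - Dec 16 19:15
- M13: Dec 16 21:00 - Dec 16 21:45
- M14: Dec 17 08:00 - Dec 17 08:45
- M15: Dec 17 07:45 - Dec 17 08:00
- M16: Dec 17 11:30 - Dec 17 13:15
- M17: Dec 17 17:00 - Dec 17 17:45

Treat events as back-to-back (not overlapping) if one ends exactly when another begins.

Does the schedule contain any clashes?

No

Check each pair: they overlap iff neither finishes before the other starts.
Sorted by start: M10, M11, M12, M13, M15, M14, M16, M17.
M11 starts after M10 ends, so nothing later overlaps M10 either.
M12 starts after M11 ends, so nothing later overlaps M11 either.
M13 starts after M12 ends, so nothing later overlaps M12 either.
M15 starts after M13 ends, so nothing later overlaps M13 either.
M14 starts exactly when M15 ends (back-to-back, no overlap), so nothing later overlaps M15 either.
M16 starts after M14 ends, so nothing later overlaps M14 either.
M17 starts after M16 ends.
Every pair is clear; the schedule has no overlaps.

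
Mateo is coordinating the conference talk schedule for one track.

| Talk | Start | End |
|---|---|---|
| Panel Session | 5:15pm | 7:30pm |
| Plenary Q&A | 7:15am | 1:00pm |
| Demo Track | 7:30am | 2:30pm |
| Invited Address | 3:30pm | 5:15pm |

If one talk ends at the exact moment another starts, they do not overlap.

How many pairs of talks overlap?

Sorted by start: Plenary Q&A, Demo Track, Invited Address, Panel Session.
Demo Track starts before Plenary Q&A ends → Plenary Q&A and Demo Track overlap.
Invited Address starts after Plenary Q&A ends — done with Plenary Q&A.
Invited Address starts after Demo Track ends — done with Demo Track.
Panel Session starts exactly when Invited Address ends (back-to-back, no overlap).
Overlapping pairs: Demo Track & Plenary Q&A — 1 in total.

1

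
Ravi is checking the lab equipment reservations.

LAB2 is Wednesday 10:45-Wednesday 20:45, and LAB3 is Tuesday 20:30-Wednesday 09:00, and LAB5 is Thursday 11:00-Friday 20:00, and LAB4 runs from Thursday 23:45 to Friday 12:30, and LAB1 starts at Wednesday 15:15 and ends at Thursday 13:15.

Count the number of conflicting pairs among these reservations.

3

Sorted by start: LAB3, LAB2, LAB1, LAB5, LAB4.
LAB2 starts after LAB3 ends, so nothing later overlaps LAB3 either.
LAB1 starts before LAB2 ends → LAB2 and LAB1 overlap.
LAB5 starts after LAB2 ends, so nothing later overlaps LAB2 either.
LAB5 starts before LAB1 ends → LAB1 and LAB5 overlap.
LAB4 starts after LAB1 ends.
LAB4 starts before LAB5 ends → LAB5 and LAB4 overlap.
Overlapping pairs: LAB1 & LAB2, LAB1 & LAB5, LAB4 & LAB5 — 3 in total.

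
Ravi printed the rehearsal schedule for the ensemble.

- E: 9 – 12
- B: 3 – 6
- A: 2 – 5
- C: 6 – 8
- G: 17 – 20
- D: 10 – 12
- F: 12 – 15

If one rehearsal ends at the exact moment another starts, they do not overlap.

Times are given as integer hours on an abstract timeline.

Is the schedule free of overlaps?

No

Two intervals overlap when each starts before the other ends.
Sorted by start: A, B, C, E, D, F, G.
B starts before A ends → A and B overlap.
That's a conflict, so the schedule is not conflict-free.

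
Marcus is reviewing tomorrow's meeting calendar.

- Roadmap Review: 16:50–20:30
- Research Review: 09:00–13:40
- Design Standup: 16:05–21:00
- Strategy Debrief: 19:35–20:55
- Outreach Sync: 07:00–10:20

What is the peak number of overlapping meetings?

Sort all start/end points and keep a running count:
07:00 start Outreach Sync → 1
09:00 start Research Review → 2
10:20 end Outreach Sync → 1
13:40 end Research Review → 0
16:05 start Design Standup → 1
16:50 start Roadmap Review → 2
19:35 start Strategy Debrief → 3
20:30 end Roadmap Review → 2
20:55 end Strategy Debrief → 1
21:00 end Design Standup → 0
Peak is 3, at 19:35 (Design Standup, Roadmap Review, Strategy Debrief).

3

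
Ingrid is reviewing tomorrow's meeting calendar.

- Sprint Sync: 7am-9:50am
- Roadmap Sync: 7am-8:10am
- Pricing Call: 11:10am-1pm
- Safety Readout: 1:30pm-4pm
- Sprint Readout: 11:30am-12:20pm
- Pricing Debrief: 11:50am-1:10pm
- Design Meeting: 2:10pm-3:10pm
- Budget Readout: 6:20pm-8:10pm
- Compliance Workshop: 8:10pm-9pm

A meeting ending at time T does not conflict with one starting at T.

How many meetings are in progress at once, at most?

Sort all start/end points and keep a running count:
7am start Roadmap Sync → 1
7am start Sprint Sync → 2
8:10am end Roadmap Sync → 1
9:50am end Sprint Sync → 0
11:10am start Pricing Call → 1
11:30am start Sprint Readout → 2
11:50am start Pricing Debrief → 3
12:20pm end Sprint Readout → 2
1pm end Pricing Call → 1
1:10pm end Pricing Debrief → 0
1:30pm start Safety Readout → 1
2:10pm start Design Meeting → 2
3:10pm end Design Meeting → 1
4pm end Safety Readout → 0
6:20pm start Budget Readout → 1
8:10pm end Budget Readout → 0
8:10pm start Compliance Workshop → 1
9pm end Compliance Workshop → 0
Peak is 3, at 11:50am (Pricing Call, Pricing Debrief, Sprint Readout).

3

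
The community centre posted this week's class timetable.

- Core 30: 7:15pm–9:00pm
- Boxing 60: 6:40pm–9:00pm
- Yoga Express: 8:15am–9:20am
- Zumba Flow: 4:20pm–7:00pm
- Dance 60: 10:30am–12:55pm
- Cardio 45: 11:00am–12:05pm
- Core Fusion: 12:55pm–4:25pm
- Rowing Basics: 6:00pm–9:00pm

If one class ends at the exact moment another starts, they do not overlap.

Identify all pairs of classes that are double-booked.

Check each pair: they overlap iff neither finishes before the other starts.
Sorted by start: Yoga Express, Dance 60, Cardio 45, Core Fusion, Zumba Flow, Rowing Basics, Boxing 60, Core 30.
Dance 60 starts after Yoga Express ends — done with Yoga Express.
Cardio 45 starts before Dance 60 ends → Dance 60 and Cardio 45 overlap.
Core Fusion starts exactly when Dance 60 ends (back-to-back, no overlap) — done with Dance 60.
Core Fusion starts after Cardio 45 ends — done with Cardio 45.
Zumba Flow starts before Core Fusion ends → Core Fusion and Zumba Flow overlap.
Rowing Basics starts after Core Fusion ends — done with Core Fusion.
Rowing Basics starts before Zumba Flow ends → Zumba Flow and Rowing Basics overlap.
Boxing 60 starts before Zumba Flow ends → Zumba Flow and Boxing 60 overlap.
Core 30 starts after Zumba Flow ends.
Boxing 60 starts before Rowing Basics ends → Rowing Basics and Boxing 60 overlap.
Core 30 starts before Rowing Basics ends → Rowing Basics and Core 30 overlap.
Core 30 starts before Boxing 60 ends → Boxing 60 and Core 30 overlap.

Boxing 60 & Core 30, Boxing 60 & Rowing Basics, Boxing 60 & Zumba Flow, Cardio 45 & Dance 60, Core 30 & Rowing Basics, Core Fusion & Zumba Flow, Rowing Basics & Zumba Flow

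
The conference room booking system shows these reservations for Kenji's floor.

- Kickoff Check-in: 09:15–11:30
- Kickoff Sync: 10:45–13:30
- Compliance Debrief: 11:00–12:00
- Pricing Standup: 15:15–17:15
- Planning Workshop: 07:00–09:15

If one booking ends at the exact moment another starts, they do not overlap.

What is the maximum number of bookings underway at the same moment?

3

Sort all start/end points and keep a running count:
07:00 start Planning Workshop → 1
09:15 end Planning Workshop → 0
09:15 start Kickoff Check-in → 1
10:45 start Kickoff Sync → 2
11:00 start Compliance Debrief → 3
11:30 end Kickoff Check-in → 2
12:00 end Compliance Debrief → 1
13:30 end Kickoff Sync → 0
15:15 start Pricing Standup → 1
17:15 end Pricing Standup → 0
Peak is 3, at 11:00 (Compliance Debrief, Kickoff Check-in, Kickoff Sync).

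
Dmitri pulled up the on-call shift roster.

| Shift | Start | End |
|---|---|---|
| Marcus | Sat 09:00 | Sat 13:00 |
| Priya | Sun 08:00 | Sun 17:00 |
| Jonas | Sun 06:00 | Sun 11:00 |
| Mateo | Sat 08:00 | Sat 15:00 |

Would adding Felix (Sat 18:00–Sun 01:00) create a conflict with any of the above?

No — it doesn't clash with anything

Mateo: ends Sat 15:00 at or before Felix starts Sat 18:00 → clear.
Marcus: ends Sat 13:00 at or before Felix starts Sat 18:00 → clear.
Jonas: starts Sun 06:00 at or after Felix ends Sun 01:00 → clear.
Priya: starts Sun 08:00 at or after Felix ends Sun 01:00 → clear.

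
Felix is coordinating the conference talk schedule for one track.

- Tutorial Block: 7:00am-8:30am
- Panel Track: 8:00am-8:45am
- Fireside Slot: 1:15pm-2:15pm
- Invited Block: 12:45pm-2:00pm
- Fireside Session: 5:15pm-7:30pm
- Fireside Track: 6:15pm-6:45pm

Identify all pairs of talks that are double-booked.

Sorted by start: Tutorial Block, Panel Track, Invited Block, Fireside Slot, Fireside Session, Fireside Track.
Panel Track starts before Tutorial Block ends → Tutorial Block and Panel Track overlap.
Invited Block starts after Tutorial Block ends, so nothing later overlaps Tutorial Block either.
Invited Block starts after Panel Track ends, so nothing later overlaps Panel Track either.
Fireside Slot starts before Invited Block ends → Invited Block and Fireside Slot overlap.
Fireside Session starts after Invited Block ends, so nothing later overlaps Invited Block either.
Fireside Session starts after Fireside Slot ends, so nothing later overlaps Fireside Slot either.
Fireside Track starts before Fireside Session ends → Fireside Session and Fireside Track overlap.

Fireside Session & Fireside Track, Fireside Slot & Invited Block, Panel Track & Tutorial Block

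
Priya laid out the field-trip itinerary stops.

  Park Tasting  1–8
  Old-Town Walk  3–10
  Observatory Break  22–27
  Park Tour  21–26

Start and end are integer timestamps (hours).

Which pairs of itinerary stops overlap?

Sorted by start: Park Tasting, Old-Town Walk, Park Tour, Observatory Break.
Old-Town Walk starts before Park Tasting ends → Park Tasting and Old-Town Walk overlap.
Park Tour starts after Park Tasting ends — done with Park Tasting.
Park Tour starts after Old-Town Walk ends — done with Old-Town Walk.
Observatory Break starts before Park Tour ends → Park Tour and Observatory Break overlap.

Observatory Break & Park Tour, Old-Town Walk & Park Tasting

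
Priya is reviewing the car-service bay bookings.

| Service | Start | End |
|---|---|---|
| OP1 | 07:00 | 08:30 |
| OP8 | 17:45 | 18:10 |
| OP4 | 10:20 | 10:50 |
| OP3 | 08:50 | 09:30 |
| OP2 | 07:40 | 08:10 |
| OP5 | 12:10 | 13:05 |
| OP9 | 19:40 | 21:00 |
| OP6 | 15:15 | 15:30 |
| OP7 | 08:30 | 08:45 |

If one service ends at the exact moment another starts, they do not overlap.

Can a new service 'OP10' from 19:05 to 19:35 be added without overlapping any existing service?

OP1: ends 08:30 at or before OP10 starts 19:05 → clear.
OP2: ends 08:10 at or before OP10 starts 19:05 → clear.
OP7: ends 08:45 at or before OP10 starts 19:05 → clear.
OP3: ends 09:30 at or before OP10 starts 19:05 → clear.
OP4: ends 10:50 at or before OP10 starts 19:05 → clear.
OP5: ends 13:05 at or before OP10 starts 19:05 → clear.
OP6: ends 15:30 at or before OP10 starts 19:05 → clear.
OP8: ends 18:10 at or before OP10 starts 19:05 → clear.
OP9: starts 19:40 at or after OP10 ends 19:35 → clear.

Yes — the slot is free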